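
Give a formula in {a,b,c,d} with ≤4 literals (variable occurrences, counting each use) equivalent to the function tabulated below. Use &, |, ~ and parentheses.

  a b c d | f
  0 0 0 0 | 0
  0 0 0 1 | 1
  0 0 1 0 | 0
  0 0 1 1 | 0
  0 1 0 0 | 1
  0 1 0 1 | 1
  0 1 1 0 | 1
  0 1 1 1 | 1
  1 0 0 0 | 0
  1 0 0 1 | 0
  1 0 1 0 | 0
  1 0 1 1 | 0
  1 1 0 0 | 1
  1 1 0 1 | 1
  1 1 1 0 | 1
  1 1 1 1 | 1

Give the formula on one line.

  ~c = 1100110011001100
  ~a = 1111111100000000
  (~a & d) = 0101010100000000
  (~c & (~a & d)) = 0100010000000000
  (b | (~c & (~a & d))) = 0100111100001111

(b | (~c & (~a & d)))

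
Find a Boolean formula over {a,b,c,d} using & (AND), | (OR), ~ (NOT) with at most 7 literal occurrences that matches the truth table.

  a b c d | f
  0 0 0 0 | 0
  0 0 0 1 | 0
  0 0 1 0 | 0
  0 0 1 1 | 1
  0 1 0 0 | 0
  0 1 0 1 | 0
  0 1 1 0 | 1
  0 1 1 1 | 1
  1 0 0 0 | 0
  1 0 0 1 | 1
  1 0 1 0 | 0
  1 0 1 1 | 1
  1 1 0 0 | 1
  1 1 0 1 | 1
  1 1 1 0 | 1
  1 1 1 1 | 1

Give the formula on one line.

  (c | a) = 0011001111111111
  (d | b) = 0101111101011111
  ((c | a) & (d | b)) = 0001001101011111

((c | a) & (d | b))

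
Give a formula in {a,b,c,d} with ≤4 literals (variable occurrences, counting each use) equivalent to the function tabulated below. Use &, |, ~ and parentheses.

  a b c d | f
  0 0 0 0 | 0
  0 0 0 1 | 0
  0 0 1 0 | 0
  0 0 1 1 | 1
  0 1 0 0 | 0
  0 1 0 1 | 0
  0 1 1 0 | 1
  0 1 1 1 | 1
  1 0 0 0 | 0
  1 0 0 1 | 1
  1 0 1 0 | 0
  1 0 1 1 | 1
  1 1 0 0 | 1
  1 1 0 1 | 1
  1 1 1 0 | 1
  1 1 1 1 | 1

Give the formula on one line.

((b | d) & (c | a))

  (b | d) = 0101111101011111
  (c | a) = 0011001111111111
  ((b | d) & (c | a)) = 0001001101011111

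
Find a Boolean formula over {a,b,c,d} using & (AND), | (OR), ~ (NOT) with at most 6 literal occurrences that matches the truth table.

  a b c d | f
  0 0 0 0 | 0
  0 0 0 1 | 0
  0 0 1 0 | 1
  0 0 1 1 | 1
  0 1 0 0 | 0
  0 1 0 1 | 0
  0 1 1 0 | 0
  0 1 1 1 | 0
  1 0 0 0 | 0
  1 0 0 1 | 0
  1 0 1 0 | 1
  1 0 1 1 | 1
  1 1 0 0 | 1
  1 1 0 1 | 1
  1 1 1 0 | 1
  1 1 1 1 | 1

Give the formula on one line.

((b | c) & (a | ~b))

  (b | c) = 0011111100111111
  ~b = 1111000011110000
  (a | ~b) = 1111000011111111
  ((b | c) & (a | ~b)) = 0011000000111111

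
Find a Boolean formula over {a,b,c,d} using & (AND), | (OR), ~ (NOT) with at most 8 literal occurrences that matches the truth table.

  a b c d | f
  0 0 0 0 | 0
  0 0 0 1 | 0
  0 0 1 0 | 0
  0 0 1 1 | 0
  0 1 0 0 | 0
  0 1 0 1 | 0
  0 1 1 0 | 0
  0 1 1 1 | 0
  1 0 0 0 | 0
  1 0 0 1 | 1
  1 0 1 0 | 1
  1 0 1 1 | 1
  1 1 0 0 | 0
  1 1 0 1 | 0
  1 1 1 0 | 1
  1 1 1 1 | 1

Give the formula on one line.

  (c & a) = 0000000000110011
  (b | a) = 0000111111111111
  (d & (b | a)) = 0000010101010101
  ~b = 1111000011110000
  (~b & a) = 0000000011110000
  ((d & (b | a)) & (~b & a)) = 0000000001010000
  ((c & a) | ((d & (b | a)) & (~b & a))) = 0000000001110011

((c & a) | ((d & (b | a)) & (~b & a)))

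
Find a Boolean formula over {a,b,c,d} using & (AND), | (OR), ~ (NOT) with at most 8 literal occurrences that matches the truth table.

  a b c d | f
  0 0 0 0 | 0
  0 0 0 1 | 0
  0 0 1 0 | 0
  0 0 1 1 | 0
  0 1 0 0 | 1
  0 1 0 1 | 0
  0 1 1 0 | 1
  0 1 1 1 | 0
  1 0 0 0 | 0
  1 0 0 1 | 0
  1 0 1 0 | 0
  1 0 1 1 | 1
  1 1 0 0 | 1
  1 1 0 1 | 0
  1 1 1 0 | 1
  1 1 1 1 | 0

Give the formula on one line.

(((((d & c) | ~a) & ~b) & a) | (b & ~d))

  (d & c) = 0001000100010001
  ~a = 1111111100000000
  ((d & c) | ~a) = 1111111100010001
  ~b = 1111000011110000
  (((d & c) | ~a) & ~b) = 1111000000010000
  ((((d & c) | ~a) & ~b) & a) = 0000000000010000
  ~d = 1010101010101010
  (b & ~d) = 0000101000001010
  (((((d & c) | ~a) & ~b) & a) | (b & ~d)) = 0000101000011010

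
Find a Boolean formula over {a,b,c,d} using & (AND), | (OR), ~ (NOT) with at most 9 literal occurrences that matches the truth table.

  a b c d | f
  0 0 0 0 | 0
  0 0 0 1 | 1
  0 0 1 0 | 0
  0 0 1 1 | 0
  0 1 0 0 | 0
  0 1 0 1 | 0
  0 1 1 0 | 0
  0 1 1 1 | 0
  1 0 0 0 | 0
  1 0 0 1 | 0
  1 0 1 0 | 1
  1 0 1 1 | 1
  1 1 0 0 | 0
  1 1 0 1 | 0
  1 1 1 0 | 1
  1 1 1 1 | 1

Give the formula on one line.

  (c & a) = 0000000000110011
  ~b = 1111000011110000
  ~c = 1100110011001100
  ~a = 1111111100000000
  (~c & ~a) = 1100110000000000
  (~b & (~c & ~a)) = 1100000000000000
  (d & (~b & (~c & ~a))) = 0100000000000000
  ((c & a) | (d & (~b & (~c & ~a)))) = 0100000000110011

((c & a) | (d & (~b & (~c & ~a))))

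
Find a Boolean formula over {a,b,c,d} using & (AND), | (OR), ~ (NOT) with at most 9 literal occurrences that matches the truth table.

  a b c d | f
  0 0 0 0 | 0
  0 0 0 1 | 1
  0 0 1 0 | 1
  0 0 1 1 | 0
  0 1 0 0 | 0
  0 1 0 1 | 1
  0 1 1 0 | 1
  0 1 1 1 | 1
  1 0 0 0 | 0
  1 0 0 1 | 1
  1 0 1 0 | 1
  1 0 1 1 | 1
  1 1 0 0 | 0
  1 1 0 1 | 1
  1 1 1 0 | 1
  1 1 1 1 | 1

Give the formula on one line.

  (b | a) = 0000111111111111
  (c & (b | a)) = 0000001100110011
  (a & c) = 0000000000110011
  ((a & c) | d) = 0101010101110111
  (((a & c) | d) | c) = 0111011101110111
  ~c = 1100110011001100
  ~d = 1010101010101010
  (~c | ~d) = 1110111011101110
  ((((a & c) | d) | c) & (~c | ~d)) = 0110011001100110
  ((c & (b | a)) | ((((a & c) | d) | c) & (~c | ~d))) = 0110011101110111

((c & (b | a)) | ((((a & c) | d) | c) & (~c | ~d)))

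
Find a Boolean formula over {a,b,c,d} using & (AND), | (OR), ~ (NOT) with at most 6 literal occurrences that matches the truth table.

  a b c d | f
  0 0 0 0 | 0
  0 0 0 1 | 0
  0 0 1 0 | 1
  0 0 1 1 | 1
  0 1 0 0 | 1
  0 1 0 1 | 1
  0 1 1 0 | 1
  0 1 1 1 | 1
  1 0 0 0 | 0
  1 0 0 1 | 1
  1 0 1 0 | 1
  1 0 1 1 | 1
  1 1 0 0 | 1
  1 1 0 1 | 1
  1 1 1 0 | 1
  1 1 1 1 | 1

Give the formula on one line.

((c | (~c & b)) | ((c | a) & d))

  ~c = 1100110011001100
  (~c & b) = 0000110000001100
  (c | (~c & b)) = 0011111100111111
  (c | a) = 0011001111111111
  ((c | a) & d) = 0001000101010101
  ((c | (~c & b)) | ((c | a) & d)) = 0011111101111111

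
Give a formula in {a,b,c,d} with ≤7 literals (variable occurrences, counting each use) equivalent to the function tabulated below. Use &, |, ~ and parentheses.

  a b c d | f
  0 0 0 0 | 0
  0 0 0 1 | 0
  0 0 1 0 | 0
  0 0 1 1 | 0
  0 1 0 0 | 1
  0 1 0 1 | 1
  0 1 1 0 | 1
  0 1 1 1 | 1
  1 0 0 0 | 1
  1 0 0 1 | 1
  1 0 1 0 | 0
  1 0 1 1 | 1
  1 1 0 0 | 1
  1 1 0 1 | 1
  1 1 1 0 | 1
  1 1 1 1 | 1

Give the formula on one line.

((~c | (d | b)) & (a | b))

  ~c = 1100110011001100
  (d | b) = 0101111101011111
  (~c | (d | b)) = 1101111111011111
  (a | b) = 0000111111111111
  ((~c | (d | b)) & (a | b)) = 0000111111011111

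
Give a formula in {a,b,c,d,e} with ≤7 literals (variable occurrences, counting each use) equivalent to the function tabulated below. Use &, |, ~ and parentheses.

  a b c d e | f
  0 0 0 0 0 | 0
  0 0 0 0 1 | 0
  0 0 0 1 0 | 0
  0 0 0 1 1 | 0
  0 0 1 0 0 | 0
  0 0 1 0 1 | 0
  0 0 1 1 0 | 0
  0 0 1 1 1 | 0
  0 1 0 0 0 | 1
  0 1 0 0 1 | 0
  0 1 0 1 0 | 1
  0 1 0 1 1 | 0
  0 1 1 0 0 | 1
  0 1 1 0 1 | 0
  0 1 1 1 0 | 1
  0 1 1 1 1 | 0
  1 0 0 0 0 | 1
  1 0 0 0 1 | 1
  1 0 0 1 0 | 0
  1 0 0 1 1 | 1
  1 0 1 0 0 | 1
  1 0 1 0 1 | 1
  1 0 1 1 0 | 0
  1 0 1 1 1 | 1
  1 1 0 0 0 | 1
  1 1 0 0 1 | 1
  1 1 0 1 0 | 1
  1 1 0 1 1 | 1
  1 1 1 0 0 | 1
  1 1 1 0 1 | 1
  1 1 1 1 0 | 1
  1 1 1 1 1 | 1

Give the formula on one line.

((a & (~d | e)) | (~e & (b | e)))

  ~d = 11001100110011001100110011001100
  (~d | e) = 11011101110111011101110111011101
  (a & (~d | e)) = 00000000000000001101110111011101
  ~e = 10101010101010101010101010101010
  (b | e) = 01010101111111110101010111111111
  (~e & (b | e)) = 00000000101010100000000010101010
  ((a & (~d | e)) | (~e & (b | e))) = 00000000101010101101110111111111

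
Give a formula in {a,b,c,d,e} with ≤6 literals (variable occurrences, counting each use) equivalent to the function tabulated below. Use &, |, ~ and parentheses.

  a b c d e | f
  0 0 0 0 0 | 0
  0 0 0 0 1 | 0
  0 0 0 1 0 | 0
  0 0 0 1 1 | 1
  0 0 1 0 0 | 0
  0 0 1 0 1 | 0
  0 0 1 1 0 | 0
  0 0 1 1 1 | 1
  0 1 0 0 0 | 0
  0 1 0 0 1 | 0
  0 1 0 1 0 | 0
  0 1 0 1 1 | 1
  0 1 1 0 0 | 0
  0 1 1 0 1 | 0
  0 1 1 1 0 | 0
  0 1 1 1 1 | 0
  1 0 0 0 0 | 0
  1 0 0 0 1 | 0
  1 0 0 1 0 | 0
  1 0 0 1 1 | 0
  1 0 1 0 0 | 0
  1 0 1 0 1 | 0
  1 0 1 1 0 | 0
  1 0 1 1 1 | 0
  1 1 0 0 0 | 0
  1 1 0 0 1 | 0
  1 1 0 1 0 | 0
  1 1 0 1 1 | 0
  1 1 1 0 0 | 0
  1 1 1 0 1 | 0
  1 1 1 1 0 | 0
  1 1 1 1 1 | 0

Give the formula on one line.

((((~a & ~b) | ~c) & (d & e)) & ~a)

  ~a = 11111111111111110000000000000000
  ~b = 11111111000000001111111100000000
  (~a & ~b) = 11111111000000000000000000000000
  ~c = 11110000111100001111000011110000
  ((~a & ~b) | ~c) = 11111111111100001111000011110000
  (d & e) = 00010001000100010001000100010001
  (((~a & ~b) | ~c) & (d & e)) = 00010001000100000001000000010000
  ((((~a & ~b) | ~c) & (d & e)) & ~a) = 00010001000100000000000000000000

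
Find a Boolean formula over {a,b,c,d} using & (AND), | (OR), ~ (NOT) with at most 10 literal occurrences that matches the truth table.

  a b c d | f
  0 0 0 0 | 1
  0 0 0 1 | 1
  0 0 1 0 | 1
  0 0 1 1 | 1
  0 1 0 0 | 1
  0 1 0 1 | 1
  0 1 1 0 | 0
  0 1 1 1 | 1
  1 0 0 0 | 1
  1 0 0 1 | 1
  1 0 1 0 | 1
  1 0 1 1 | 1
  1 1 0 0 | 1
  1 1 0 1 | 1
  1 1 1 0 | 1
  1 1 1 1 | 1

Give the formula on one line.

(((~d | b) & ((~c | (~a & d)) | (a & c))) | ~b)

  ~d = 1010101010101010
  (~d | b) = 1010111110101111
  ~c = 1100110011001100
  ~a = 1111111100000000
  (~a & d) = 0101010100000000
  (~c | (~a & d)) = 1101110111001100
  (a & c) = 0000000000110011
  ((~c | (~a & d)) | (a & c)) = 1101110111111111
  ((~d | b) & ((~c | (~a & d)) | (a & c))) = 1000110110101111
  ~b = 1111000011110000
  (((~d | b) & ((~c | (~a & d)) | (a & c))) | ~b) = 1111110111111111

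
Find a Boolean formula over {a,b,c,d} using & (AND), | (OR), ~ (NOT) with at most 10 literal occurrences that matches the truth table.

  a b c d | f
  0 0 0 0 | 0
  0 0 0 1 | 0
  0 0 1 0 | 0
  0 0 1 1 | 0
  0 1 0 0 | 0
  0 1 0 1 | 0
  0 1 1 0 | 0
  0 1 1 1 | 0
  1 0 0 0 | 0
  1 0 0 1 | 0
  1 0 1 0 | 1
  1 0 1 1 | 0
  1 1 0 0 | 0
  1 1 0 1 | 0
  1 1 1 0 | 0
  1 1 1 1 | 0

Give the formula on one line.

(((b | a) & ~d) & ((d | (~b & c)) & ~b))

  (b | a) = 0000111111111111
  ~d = 1010101010101010
  ((b | a) & ~d) = 0000101010101010
  ~b = 1111000011110000
  (~b & c) = 0011000000110000
  (d | (~b & c)) = 0111010101110101
  ((d | (~b & c)) & ~b) = 0111000001110000
  (((b | a) & ~d) & ((d | (~b & c)) & ~b)) = 0000000000100000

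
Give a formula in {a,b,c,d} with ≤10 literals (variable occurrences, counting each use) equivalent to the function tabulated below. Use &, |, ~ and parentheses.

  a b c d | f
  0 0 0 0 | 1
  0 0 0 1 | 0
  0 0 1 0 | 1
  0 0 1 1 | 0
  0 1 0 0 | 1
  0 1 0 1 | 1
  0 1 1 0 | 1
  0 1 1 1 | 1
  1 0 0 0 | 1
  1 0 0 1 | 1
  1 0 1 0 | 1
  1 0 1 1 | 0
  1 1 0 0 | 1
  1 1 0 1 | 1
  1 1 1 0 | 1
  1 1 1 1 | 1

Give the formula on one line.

  ~b = 1111000011110000
  (d & ~b) = 0101000001010000
  ~a = 1111111100000000
  ((d & ~b) | ~a) = 1111111101010000
  ~c = 1100110011001100
  (a & ~c) = 0000000011001100
  ~d = 1010101010101010
  ((a & ~c) | ~d) = 1010101011101110
  (((d & ~b) | ~a) & ((a & ~c) | ~d)) = 1010101001000000
  ((((d & ~b) | ~a) & ((a & ~c) | ~d)) & ~b) = 1010000001000000
  (b | ~d) = 1010111110101111
  (((((d & ~b) | ~a) & ((a & ~c) | ~d)) & ~b) | (b | ~d)) = 1010111111101111

(((((d & ~b) | ~a) & ((a & ~c) | ~d)) & ~b) | (b | ~d))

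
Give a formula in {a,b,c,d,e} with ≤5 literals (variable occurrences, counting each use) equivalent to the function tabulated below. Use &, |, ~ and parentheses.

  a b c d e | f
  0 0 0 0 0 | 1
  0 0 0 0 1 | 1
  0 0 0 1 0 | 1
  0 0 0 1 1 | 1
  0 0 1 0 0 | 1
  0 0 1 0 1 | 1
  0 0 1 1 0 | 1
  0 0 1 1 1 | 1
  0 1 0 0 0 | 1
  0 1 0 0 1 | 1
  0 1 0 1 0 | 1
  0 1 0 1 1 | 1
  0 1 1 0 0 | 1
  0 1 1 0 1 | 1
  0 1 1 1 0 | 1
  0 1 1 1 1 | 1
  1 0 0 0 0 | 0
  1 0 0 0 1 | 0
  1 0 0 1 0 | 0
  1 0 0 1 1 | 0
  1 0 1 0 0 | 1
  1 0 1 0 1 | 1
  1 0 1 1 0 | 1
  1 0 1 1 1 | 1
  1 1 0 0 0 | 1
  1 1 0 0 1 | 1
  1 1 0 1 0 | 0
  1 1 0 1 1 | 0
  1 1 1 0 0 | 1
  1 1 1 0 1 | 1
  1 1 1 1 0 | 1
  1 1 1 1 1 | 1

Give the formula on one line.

  ~d = 11001100110011001100110011001100
  (~d & b) = 00000000110011000000000011001100
  ((~d & b) | c) = 00001111110011110000111111001111
  ~a = 11111111111111110000000000000000
  (((~d & b) | c) | ~a) = 11111111111111110000111111001111

(((~d & b) | c) | ~a)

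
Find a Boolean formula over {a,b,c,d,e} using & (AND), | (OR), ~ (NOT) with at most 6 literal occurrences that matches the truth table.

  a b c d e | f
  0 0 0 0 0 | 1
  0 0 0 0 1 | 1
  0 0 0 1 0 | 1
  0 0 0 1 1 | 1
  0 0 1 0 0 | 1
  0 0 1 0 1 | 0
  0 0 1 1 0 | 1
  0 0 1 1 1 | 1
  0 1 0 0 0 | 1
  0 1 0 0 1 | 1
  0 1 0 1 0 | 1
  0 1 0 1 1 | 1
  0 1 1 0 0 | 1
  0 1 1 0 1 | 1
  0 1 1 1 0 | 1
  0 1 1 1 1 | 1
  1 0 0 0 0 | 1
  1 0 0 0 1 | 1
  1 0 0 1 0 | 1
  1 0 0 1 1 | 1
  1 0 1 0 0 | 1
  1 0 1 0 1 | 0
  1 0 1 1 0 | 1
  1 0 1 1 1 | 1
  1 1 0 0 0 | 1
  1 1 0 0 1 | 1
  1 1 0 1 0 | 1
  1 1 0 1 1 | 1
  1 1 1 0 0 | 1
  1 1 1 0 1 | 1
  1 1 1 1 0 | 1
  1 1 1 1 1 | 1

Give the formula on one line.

(((e & ~c) | (b | d)) | ~e)

  ~c = 11110000111100001111000011110000
  (e & ~c) = 01010000010100000101000001010000
  (b | d) = 00110011111111110011001111111111
  ((e & ~c) | (b | d)) = 01110011111111110111001111111111
  ~e = 10101010101010101010101010101010
  (((e & ~c) | (b | d)) | ~e) = 11111011111111111111101111111111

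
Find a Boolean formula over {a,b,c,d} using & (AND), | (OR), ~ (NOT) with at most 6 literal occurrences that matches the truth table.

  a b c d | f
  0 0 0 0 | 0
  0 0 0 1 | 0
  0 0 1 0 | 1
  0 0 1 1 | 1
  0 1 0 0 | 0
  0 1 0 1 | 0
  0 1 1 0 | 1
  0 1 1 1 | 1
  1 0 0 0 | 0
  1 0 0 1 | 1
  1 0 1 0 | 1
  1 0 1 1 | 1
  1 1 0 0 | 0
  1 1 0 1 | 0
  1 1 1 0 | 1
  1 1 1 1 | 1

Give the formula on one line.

  ~b = 1111000011110000
  (d & a) = 0000000001010101
  (~b & (d & a)) = 0000000001010000
  ((~b & (d & a)) | c) = 0011001101110011

((~b & (d & a)) | c)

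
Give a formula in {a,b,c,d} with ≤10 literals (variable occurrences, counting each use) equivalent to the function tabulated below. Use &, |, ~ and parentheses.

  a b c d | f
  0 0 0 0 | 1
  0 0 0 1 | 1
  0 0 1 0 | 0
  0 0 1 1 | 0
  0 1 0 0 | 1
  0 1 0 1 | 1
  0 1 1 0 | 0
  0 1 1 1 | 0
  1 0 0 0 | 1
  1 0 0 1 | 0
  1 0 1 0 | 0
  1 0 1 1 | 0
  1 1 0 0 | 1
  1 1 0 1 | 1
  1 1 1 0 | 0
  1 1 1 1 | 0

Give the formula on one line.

(((a & ~b) | ~c) & (~a | ((b | ~d) & ~c)))

  ~b = 1111000011110000
  (a & ~b) = 0000000011110000
  ~c = 1100110011001100
  ((a & ~b) | ~c) = 1100110011111100
  ~a = 1111111100000000
  ~d = 1010101010101010
  (b | ~d) = 1010111110101111
  ((b | ~d) & ~c) = 1000110010001100
  (~a | ((b | ~d) & ~c)) = 1111111110001100
  (((a & ~b) | ~c) & (~a | ((b | ~d) & ~c))) = 1100110010001100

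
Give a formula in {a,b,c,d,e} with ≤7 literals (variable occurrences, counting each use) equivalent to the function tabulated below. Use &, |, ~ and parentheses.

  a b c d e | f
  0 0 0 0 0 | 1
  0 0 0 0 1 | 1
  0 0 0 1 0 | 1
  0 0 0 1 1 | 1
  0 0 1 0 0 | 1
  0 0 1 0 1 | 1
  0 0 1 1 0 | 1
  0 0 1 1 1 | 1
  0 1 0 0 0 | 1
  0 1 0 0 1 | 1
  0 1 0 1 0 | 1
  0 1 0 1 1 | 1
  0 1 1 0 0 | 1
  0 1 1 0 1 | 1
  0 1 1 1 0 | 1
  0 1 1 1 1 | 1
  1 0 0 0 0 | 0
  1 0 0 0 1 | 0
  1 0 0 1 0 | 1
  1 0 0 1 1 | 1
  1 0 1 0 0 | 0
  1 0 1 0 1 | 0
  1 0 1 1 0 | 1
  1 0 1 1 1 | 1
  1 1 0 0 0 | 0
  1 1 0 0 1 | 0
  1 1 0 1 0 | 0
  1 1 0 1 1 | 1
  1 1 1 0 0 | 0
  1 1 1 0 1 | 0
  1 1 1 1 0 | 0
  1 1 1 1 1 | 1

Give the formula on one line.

((~a | d) & (~a | ((~d | e) | (~b | e))))

  ~a = 11111111111111110000000000000000
  (~a | d) = 11111111111111110011001100110011
  ~d = 11001100110011001100110011001100
  (~d | e) = 11011101110111011101110111011101
  ~b = 11111111000000001111111100000000
  (~b | e) = 11111111010101011111111101010101
  ((~d | e) | (~b | e)) = 11111111110111011111111111011101
  (~a | ((~d | e) | (~b | e))) = 11111111111111111111111111011101
  ((~a | d) & (~a | ((~d | e) | (~b | e)))) = 11111111111111110011001100010001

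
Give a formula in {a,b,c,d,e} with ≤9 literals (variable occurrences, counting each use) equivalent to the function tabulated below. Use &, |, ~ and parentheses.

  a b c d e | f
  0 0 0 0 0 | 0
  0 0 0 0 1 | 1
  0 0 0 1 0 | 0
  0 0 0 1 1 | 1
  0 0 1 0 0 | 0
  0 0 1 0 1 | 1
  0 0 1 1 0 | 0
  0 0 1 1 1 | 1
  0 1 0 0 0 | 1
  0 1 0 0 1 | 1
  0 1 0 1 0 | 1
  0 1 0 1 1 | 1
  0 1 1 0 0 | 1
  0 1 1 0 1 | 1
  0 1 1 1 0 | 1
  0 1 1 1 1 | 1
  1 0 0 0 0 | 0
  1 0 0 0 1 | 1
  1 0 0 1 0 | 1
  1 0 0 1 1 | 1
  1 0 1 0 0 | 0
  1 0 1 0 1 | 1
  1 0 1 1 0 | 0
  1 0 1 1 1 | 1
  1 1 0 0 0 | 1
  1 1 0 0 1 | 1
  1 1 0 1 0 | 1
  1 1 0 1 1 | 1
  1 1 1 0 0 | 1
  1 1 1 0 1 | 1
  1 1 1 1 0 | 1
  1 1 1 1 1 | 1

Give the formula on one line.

  (e | b) = 01010101111111110101010111111111
  ~c = 11110000111100001111000011110000
  (b | ~c) = 11110000111111111111000011111111
  ((b | ~c) & a) = 00000000000000001111000011111111
  (d & ((b | ~c) & a)) = 00000000000000000011000000110011
  ((e | b) | (d & ((b | ~c) & a))) = 01010101111111110111010111111111

((e | b) | (d & ((b | ~c) & a)))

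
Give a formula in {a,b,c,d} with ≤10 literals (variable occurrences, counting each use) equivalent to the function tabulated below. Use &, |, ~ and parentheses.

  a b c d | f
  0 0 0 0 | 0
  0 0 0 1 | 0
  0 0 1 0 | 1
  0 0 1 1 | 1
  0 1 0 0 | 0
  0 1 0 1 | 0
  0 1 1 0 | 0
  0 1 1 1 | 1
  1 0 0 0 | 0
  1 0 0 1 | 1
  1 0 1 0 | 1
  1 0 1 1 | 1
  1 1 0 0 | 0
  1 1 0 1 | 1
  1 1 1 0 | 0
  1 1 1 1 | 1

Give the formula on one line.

  ~b = 1111000011110000
  (c & ~b) = 0011000000110000
  (a | c) = 0011001111111111
  ~d = 1010101010101010
  ((a | c) | ~d) = 1011101111111111
  (c & ~d) = 0010001000100010
  ((c & ~d) | d) = 0111011101110111
  (((a | c) | ~d) & ((c & ~d) | d)) = 0011001101110111
  (d & (((a | c) | ~d) & ((c & ~d) | d))) = 0001000101010101
  ((c & ~b) | (d & (((a | c) | ~d) & ((c & ~d) | d)))) = 0011000101110101

((c & ~b) | (d & (((a | c) | ~d) & ((c & ~d) | d))))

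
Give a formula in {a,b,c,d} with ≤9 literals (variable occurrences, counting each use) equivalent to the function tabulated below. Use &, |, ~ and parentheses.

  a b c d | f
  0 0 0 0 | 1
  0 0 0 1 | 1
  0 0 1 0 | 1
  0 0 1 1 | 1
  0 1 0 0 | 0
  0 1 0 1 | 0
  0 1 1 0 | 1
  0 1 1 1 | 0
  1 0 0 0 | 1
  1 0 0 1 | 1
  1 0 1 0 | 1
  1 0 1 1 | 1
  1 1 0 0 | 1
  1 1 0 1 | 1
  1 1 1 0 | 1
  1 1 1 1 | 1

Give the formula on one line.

  ~d = 1010101010101010
  (a | ~d) = 1010101011111111
  (a & b) = 0000000000001111
  ((a & b) | d) = 0101010101011111
  (c | ((a & b) | d)) = 0111011101111111
  ((a | ~d) & (c | ((a & b) | d))) = 0010001001111111
  ~b = 1111000011110000
  (((a | ~d) & (c | ((a & b) | d))) | ~b) = 1111001011111111

(((a | ~d) & (c | ((a & b) | d))) | ~b)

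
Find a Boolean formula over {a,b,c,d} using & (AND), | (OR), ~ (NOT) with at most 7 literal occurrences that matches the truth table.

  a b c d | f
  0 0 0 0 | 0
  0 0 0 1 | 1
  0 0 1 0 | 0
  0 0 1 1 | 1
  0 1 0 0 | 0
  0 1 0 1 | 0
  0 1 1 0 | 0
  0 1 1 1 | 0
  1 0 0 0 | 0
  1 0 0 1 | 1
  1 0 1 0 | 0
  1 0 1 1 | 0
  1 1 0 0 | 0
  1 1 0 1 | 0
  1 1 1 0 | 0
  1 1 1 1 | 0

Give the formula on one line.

  ~b = 1111000011110000
  (~b & d) = 0101000001010000
  ~a = 1111111100000000
  ~d = 1010101010101010
  (~d & a) = 0000000010101010
  ~c = 1100110011001100
  (~c & a) = 0000000011001100
  ((~d & a) | (~c & a)) = 0000000011101110
  (~a | ((~d & a) | (~c & a))) = 1111111111101110
  ((~b & d) & (~a | ((~d & a) | (~c & a)))) = 0101000001000000

((~b & d) & (~a | ((~d & a) | (~c & a))))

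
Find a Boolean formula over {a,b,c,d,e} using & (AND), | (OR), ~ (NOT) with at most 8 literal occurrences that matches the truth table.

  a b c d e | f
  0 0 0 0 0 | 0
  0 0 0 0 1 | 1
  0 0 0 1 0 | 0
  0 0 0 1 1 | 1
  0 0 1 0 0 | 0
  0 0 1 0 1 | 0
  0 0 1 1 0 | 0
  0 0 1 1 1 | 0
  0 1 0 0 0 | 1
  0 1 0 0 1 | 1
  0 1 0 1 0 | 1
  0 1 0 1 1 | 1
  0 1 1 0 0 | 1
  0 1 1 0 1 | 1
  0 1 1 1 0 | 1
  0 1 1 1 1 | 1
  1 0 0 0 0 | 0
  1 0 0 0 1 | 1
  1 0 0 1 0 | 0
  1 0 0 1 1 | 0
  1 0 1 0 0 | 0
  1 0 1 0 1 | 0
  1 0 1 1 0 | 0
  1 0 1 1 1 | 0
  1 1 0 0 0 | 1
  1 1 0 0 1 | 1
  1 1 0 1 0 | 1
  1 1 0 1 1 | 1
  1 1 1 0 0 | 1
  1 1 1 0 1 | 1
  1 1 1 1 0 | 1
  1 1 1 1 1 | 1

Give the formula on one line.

  ~c = 11110000111100001111000011110000
  (b | e) = 01010101111111110101010111111111
  (~c & (b | e)) = 01010000111100000101000011110000
  ~d = 11001100110011001100110011001100
  ~a = 11111111111111110000000000000000
  (~d | ~a) = 11111111111111111100110011001100
  ((~c & (b | e)) & (~d | ~a)) = 01010000111100000100000011000000
  (b | ((~c & (b | e)) & (~d | ~a))) = 01010000111111110100000011111111

(b | ((~c & (b | e)) & (~d | ~a)))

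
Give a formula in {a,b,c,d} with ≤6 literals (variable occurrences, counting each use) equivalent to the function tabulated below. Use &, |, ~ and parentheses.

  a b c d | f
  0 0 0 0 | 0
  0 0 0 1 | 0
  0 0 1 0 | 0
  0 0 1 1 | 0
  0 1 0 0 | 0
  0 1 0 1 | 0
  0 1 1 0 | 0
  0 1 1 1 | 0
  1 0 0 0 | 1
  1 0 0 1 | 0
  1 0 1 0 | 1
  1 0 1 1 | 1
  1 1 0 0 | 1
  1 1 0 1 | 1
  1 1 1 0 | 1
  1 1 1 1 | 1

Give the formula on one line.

  ~d = 1010101010101010
  (b | ~d) = 1010111110101111
  (a & (b | ~d)) = 0000000010101111
  (c & a) = 0000000000110011
  ((a & (b | ~d)) | (c & a)) = 0000000010111111

((a & (b | ~d)) | (c & a))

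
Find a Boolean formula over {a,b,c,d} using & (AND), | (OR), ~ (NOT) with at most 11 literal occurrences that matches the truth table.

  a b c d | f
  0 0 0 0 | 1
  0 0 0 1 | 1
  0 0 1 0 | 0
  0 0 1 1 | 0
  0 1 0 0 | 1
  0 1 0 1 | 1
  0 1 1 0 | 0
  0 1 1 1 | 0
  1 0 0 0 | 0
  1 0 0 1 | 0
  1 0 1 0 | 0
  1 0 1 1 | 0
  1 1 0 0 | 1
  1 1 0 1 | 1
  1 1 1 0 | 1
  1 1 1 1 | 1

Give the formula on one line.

  ~a = 1111111100000000
  ~c = 1100110011001100
  (~a & ~c) = 1100110000000000
  (b | (~a & ~c)) = 1100111100001111
  (a & c) = 0000000000110011
  (b & c) = 0000001100000011
  (a & (b & c)) = 0000000000000011
  ((a & (b & c)) | ~c) = 1100110011001111
  ((a & c) | ((a & (b & c)) | ~c)) = 1100110011111111
  ((b | (~a & ~c)) & ((a & c) | ((a & (b & c)) | ~c))) = 1100110000001111

((b | (~a & ~c)) & ((a & c) | ((a & (b & c)) | ~c)))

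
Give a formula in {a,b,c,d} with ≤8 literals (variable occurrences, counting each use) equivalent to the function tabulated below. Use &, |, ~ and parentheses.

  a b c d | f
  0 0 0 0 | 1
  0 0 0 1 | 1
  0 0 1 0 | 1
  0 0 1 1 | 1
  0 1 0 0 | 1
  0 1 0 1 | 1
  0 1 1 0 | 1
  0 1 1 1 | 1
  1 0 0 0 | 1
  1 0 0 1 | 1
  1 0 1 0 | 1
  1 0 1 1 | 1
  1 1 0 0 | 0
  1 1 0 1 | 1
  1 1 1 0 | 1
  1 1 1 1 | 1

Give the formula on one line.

  ~b = 1111000011110000
  ~a = 1111111100000000
  (~b | ~a) = 1111111111110000
  (d | (~b | ~a)) = 1111111111110101
  ~c = 1100110011001100
  ((d | (~b | ~a)) & ~c) = 1100110011000100
  (c | ~b) = 1111001111110011
  (((d | (~b | ~a)) & ~c) | (c | ~b)) = 1111111111110111

(((d | (~b | ~a)) & ~c) | (c | ~b))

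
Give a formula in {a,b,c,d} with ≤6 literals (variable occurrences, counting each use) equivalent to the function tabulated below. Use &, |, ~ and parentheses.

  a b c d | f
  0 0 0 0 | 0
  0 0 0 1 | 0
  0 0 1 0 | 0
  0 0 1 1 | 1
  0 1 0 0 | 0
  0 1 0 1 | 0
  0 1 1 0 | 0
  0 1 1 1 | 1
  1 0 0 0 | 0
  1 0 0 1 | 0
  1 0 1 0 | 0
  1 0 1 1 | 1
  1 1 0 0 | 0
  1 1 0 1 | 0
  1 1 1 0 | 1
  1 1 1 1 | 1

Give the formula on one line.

(((b & a) | d) & c)

  (b & a) = 0000000000001111
  ((b & a) | d) = 0101010101011111
  (((b & a) | d) & c) = 0001000100010011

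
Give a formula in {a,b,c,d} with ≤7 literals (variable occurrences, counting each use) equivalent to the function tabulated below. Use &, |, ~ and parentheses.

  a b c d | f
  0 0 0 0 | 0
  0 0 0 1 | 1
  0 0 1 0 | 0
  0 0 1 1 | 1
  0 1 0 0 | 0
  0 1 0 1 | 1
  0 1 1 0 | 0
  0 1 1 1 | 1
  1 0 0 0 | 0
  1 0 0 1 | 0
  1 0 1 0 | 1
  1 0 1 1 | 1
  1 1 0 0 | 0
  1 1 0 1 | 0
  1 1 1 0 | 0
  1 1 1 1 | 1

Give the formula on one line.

  ~b = 1111000011110000
  (d | ~b) = 1111010111110101
  (a & (d | ~b)) = 0000000011110101
  (c & (a & (d | ~b))) = 0000000000110001
  ~a = 1111111100000000
  (~a & d) = 0101010100000000
  ((c & (a & (d | ~b))) | (~a & d)) = 0101010100110001

((c & (a & (d | ~b))) | (~a & d))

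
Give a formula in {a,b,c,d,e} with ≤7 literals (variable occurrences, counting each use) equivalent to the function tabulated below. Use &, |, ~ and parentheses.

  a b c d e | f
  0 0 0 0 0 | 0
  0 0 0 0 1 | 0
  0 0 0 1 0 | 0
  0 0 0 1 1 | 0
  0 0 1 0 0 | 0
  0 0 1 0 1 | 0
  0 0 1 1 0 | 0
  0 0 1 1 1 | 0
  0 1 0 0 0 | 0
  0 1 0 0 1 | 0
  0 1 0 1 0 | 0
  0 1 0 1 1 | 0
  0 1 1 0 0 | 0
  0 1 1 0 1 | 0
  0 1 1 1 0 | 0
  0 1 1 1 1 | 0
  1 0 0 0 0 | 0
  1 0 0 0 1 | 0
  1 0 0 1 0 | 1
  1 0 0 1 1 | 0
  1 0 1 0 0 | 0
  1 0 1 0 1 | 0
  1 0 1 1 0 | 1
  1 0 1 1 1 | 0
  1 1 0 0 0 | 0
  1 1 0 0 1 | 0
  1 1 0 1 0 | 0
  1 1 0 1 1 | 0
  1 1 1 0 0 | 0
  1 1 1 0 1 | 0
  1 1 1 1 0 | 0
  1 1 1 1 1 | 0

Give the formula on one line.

(d & ((~b & a) & (~e | ~a)))

  ~b = 11111111000000001111111100000000
  (~b & a) = 00000000000000001111111100000000
  ~e = 10101010101010101010101010101010
  ~a = 11111111111111110000000000000000
  (~e | ~a) = 11111111111111111010101010101010
  ((~b & a) & (~e | ~a)) = 00000000000000001010101000000000
  (d & ((~b & a) & (~e | ~a))) = 00000000000000000010001000000000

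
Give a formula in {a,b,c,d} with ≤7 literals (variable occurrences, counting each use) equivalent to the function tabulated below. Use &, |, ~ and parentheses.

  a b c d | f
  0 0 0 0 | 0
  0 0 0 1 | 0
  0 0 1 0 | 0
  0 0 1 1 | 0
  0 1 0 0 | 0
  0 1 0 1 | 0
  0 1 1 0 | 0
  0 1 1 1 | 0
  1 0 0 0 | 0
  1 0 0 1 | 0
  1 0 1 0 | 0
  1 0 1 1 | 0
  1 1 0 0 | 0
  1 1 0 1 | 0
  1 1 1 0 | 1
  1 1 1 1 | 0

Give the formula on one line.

((~d & a) & ((~a | c) & b))

  ~d = 1010101010101010
  (~d & a) = 0000000010101010
  ~a = 1111111100000000
  (~a | c) = 1111111100110011
  ((~a | c) & b) = 0000111100000011
  ((~d & a) & ((~a | c) & b)) = 0000000000000010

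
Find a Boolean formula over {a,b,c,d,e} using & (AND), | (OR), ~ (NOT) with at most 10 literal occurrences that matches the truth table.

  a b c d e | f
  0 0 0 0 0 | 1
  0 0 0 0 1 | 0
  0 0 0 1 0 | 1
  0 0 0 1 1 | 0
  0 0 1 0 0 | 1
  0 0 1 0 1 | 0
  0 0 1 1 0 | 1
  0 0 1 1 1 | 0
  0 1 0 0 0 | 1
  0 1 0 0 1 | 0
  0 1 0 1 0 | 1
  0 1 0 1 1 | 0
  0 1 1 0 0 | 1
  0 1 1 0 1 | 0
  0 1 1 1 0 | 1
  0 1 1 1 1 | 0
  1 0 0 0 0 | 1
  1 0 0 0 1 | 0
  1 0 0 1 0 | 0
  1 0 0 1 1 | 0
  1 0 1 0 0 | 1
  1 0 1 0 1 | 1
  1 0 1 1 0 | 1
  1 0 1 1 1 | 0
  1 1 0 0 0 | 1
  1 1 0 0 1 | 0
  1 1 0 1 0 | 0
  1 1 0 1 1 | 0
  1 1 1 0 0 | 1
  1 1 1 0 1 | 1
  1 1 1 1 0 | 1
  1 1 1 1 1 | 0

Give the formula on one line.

  ~e = 10101010101010101010101010101010
  (c & ~e) = 00001010000010100000101000001010
  ((c & ~e) & a) = 00000000000000000000101000001010
  (a & c) = 00000000000000000000111100001111
  (~e | (a & c)) = 10101010101010101010111110101111
  ~d = 11001100110011001100110011001100
  ~a = 11111111111111110000000000000000
  (~d | ~a) = 11111111111111111100110011001100
  ((~e | (a & c)) & (~d | ~a)) = 10101010101010101000110010001100
  (((c & ~e) & a) | ((~e | (a & c)) & (~d | ~a))) = 10101010101010101000111010001110

(((c & ~e) & a) | ((~e | (a & c)) & (~d | ~a)))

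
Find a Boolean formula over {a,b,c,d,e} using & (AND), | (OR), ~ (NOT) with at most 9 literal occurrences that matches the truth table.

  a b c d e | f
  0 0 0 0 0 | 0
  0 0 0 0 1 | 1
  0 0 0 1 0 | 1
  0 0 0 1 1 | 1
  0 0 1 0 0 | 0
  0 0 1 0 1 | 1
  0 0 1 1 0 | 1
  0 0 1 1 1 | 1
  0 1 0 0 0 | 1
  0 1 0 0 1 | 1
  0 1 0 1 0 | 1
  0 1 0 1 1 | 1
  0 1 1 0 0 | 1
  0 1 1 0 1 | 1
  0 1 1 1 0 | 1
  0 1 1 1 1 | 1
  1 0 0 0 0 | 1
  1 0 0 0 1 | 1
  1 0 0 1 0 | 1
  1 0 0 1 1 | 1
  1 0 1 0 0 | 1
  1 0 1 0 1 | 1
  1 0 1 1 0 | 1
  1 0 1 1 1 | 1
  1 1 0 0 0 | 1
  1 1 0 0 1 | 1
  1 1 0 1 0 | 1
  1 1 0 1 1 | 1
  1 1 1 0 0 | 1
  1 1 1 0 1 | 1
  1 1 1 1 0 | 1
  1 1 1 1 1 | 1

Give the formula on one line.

(((d | a) | (((e | b) & (~d & c)) | e)) | (~c & b))

  (d | a) = 00110011001100111111111111111111
  (e | b) = 01010101111111110101010111111111
  ~d = 11001100110011001100110011001100
  (~d & c) = 00001100000011000000110000001100
  ((e | b) & (~d & c)) = 00000100000011000000010000001100
  (((e | b) & (~d & c)) | e) = 01010101010111010101010101011101
  ((d | a) | (((e | b) & (~d & c)) | e)) = 01110111011111111111111111111111
  ~c = 11110000111100001111000011110000
  (~c & b) = 00000000111100000000000011110000
  (((d | a) | (((e | b) & (~d & c)) | e)) | (~c & b)) = 01110111111111111111111111111111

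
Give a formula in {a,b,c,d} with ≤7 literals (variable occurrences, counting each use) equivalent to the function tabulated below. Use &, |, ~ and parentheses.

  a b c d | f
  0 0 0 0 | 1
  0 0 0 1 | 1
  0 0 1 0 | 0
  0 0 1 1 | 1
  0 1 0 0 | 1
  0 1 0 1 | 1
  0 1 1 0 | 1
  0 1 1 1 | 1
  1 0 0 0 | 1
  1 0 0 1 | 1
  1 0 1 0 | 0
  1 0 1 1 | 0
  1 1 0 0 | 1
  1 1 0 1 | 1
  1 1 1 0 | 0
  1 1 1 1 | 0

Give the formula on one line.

((~a & (d | (b | a))) | ~c)

  ~a = 1111111100000000
  (b | a) = 0000111111111111
  (d | (b | a)) = 0101111111111111
  (~a & (d | (b | a))) = 0101111100000000
  ~c = 1100110011001100
  ((~a & (d | (b | a))) | ~c) = 1101111111001100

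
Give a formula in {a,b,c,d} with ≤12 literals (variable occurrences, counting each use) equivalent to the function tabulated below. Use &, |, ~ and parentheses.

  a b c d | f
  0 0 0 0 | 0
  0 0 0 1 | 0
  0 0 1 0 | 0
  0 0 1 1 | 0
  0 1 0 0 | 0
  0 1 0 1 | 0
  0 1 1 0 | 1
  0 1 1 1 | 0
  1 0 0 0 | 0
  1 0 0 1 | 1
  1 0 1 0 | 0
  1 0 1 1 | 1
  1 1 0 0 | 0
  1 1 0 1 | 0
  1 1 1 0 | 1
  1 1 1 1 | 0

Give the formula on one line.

  ~a = 1111111100000000
  (d & ~a) = 0101010100000000
  ~b = 1111000011110000
  ((d & ~a) & ~b) = 0101000000000000
  (((d & ~a) & ~b) | b) = 0101111100001111
  ~d = 1010101010101010
  (c & ~d) = 0010001000100010
  ((((d & ~a) & ~b) | b) & (c & ~d)) = 0000001000000010
  (a & d) = 0000000001010101
  (~b & (a & d)) = 0000000001010000
  (((((d & ~a) & ~b) | b) & (c & ~d)) | (~b & (a & d))) = 0000001001010010

(((((d & ~a) & ~b) | b) & (c & ~d)) | (~b & (a & d)))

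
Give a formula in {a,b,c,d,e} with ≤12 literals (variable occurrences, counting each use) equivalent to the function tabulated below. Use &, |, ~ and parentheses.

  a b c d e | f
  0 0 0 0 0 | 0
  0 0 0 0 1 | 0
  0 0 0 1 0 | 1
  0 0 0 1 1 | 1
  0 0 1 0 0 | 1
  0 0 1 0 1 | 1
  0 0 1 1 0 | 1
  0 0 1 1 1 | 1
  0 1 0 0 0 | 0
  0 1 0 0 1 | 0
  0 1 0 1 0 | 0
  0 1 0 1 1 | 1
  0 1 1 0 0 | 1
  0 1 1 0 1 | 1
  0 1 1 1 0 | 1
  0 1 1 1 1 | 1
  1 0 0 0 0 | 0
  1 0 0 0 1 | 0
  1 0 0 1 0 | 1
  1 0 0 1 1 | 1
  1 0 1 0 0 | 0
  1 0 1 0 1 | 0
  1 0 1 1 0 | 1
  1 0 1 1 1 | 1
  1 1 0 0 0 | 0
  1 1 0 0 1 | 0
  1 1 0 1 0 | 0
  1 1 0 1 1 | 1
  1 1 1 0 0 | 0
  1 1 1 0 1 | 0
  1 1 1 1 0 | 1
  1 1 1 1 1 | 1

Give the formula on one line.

((((~b & d) | ((d | (a & e)) & e)) | c) & (~a | d))

  ~b = 11111111000000001111111100000000
  (~b & d) = 00110011000000000011001100000000
  (a & e) = 00000000000000000101010101010101
  (d | (a & e)) = 00110011001100110111011101110111
  ((d | (a & e)) & e) = 00010001000100010101010101010101
  ((~b & d) | ((d | (a & e)) & e)) = 00110011000100010111011101010101
  (((~b & d) | ((d | (a & e)) & e)) | c) = 00111111000111110111111101011111
  ~a = 11111111111111110000000000000000
  (~a | d) = 11111111111111110011001100110011
  ((((~b & d) | ((d | (a & e)) & e)) | c) & (~a | d)) = 00111111000111110011001100010011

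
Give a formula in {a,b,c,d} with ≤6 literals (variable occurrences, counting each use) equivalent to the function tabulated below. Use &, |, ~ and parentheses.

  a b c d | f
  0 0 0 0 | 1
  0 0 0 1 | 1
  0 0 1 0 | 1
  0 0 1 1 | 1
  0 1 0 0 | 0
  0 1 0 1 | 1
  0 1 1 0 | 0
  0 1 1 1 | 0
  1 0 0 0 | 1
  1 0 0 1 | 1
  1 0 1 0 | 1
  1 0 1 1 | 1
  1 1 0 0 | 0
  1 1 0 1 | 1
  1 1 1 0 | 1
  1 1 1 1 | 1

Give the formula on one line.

(~b | ((~c & d) | (b & (c & a))))

  ~b = 1111000011110000
  ~c = 1100110011001100
  (~c & d) = 0100010001000100
  (c & a) = 0000000000110011
  (b & (c & a)) = 0000000000000011
  ((~c & d) | (b & (c & a))) = 0100010001000111
  (~b | ((~c & d) | (b & (c & a)))) = 1111010011110111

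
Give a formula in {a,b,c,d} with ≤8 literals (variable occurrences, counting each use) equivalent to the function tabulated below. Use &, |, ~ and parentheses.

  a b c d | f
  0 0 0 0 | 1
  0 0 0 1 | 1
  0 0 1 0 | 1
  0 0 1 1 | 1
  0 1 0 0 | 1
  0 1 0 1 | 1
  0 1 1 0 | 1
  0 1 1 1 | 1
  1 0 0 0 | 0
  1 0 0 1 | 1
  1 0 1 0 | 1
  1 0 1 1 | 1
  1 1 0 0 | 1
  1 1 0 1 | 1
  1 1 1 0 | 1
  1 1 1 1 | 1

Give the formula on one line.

(((c | ~a) | (~c & (b & ~d))) | ((~a | ~c) & d))

  ~a = 1111111100000000
  (c | ~a) = 1111111100110011
  ~c = 1100110011001100
  ~d = 1010101010101010
  (b & ~d) = 0000101000001010
  (~c & (b & ~d)) = 0000100000001000
  ((c | ~a) | (~c & (b & ~d))) = 1111111100111011
  (~a | ~c) = 1111111111001100
  ((~a | ~c) & d) = 0101010101000100
  (((c | ~a) | (~c & (b & ~d))) | ((~a | ~c) & d)) = 1111111101111111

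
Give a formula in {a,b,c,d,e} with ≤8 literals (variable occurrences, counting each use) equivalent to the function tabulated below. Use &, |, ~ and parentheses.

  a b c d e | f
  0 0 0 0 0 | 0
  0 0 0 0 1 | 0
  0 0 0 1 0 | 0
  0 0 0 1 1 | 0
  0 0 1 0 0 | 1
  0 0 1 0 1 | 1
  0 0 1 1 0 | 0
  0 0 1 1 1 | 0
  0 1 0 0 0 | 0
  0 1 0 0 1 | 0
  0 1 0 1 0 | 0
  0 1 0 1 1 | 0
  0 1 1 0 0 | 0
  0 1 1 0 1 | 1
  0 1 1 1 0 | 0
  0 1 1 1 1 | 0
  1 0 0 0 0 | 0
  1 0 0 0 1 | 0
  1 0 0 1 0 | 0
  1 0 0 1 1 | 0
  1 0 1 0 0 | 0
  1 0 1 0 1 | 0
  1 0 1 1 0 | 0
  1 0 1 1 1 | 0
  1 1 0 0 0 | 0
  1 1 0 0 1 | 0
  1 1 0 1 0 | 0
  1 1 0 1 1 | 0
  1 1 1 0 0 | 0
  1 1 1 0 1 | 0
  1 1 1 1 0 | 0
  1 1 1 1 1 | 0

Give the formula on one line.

  ~b = 11111111000000001111111100000000
  (~b | d) = 11111111001100111111111100110011
  (d | e) = 01110111011101110111011101110111
  ((~b | d) | (d | e)) = 11111111011101111111111101110111
  ~a = 11111111111111110000000000000000
  ~d = 11001100110011001100110011001100
  (~a & ~d) = 11001100110011000000000000000000
  (((~b | d) | (d | e)) & (~a & ~d)) = 11001100010001000000000000000000
  ((((~b | d) | (d | e)) & (~a & ~d)) & c) = 00001100000001000000000000000000

((((~b | d) | (d | e)) & (~a & ~d)) & c)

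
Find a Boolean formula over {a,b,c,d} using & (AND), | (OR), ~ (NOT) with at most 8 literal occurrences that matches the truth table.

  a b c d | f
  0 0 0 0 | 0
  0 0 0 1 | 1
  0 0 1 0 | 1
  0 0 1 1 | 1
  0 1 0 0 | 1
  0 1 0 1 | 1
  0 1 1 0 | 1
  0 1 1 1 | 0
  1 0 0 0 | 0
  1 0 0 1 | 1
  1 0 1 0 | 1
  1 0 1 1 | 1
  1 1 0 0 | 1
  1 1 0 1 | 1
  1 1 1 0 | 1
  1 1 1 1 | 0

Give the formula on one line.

(((~b | ~d) | ~c) & ((d | c) | b))

  ~b = 1111000011110000
  ~d = 1010101010101010
  (~b | ~d) = 1111101011111010
  ~c = 1100110011001100
  ((~b | ~d) | ~c) = 1111111011111110
  (d | c) = 0111011101110111
  ((d | c) | b) = 0111111101111111
  (((~b | ~d) | ~c) & ((d | c) | b)) = 0111111001111110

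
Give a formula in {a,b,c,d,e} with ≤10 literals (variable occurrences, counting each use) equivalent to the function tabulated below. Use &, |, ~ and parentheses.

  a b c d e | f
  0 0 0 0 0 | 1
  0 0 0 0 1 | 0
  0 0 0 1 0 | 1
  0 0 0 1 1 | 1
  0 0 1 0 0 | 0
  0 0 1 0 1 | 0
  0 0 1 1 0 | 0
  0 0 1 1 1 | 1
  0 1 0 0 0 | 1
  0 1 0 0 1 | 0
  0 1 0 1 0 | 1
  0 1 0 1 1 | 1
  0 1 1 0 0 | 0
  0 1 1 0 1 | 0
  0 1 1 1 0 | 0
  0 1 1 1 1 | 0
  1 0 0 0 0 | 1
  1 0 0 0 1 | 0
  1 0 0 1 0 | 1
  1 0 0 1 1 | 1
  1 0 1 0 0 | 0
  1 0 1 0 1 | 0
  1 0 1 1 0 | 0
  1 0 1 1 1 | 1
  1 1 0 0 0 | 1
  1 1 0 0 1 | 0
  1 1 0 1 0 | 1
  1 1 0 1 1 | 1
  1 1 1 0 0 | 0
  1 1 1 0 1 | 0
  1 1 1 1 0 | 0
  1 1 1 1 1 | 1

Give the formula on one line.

(((d | ~e) & (~c | (e | (~c & ~a)))) & ((~b | ~c) | a))

  ~e = 10101010101010101010101010101010
  (d | ~e) = 10111011101110111011101110111011
  ~c = 11110000111100001111000011110000
  ~a = 11111111111111110000000000000000
  (~c & ~a) = 11110000111100000000000000000000
  (e | (~c & ~a)) = 11110101111101010101010101010101
  (~c | (e | (~c & ~a))) = 11110101111101011111010111110101
  ((d | ~e) & (~c | (e | (~c & ~a)))) = 10110001101100011011000110110001
  ~b = 11111111000000001111111100000000
  (~b | ~c) = 11111111111100001111111111110000
  ((~b | ~c) | a) = 11111111111100001111111111111111
  (((d | ~e) & (~c | (e | (~c & ~a)))) & ((~b | ~c) | a)) = 10110001101100001011000110110001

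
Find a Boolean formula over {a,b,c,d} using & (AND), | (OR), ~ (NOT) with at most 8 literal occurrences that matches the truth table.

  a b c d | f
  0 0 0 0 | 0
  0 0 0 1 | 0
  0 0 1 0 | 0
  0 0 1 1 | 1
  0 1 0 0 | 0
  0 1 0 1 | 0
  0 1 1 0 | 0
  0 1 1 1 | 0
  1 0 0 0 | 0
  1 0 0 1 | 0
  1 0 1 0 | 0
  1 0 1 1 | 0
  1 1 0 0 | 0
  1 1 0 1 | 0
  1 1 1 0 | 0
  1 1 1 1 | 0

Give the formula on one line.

  (c & d) = 0001000100010001
  ~b = 1111000011110000
  ((c & d) & ~b) = 0001000000010000
  ~a = 1111111100000000
  ~c = 1100110011001100
  (~a | ~c) = 1111111111001100
  ((~a | ~c) & ~b) = 1111000011000000
  (((c & d) & ~b) & ((~a | ~c) & ~b)) = 0001000000000000

(((c & d) & ~b) & ((~a | ~c) & ~b))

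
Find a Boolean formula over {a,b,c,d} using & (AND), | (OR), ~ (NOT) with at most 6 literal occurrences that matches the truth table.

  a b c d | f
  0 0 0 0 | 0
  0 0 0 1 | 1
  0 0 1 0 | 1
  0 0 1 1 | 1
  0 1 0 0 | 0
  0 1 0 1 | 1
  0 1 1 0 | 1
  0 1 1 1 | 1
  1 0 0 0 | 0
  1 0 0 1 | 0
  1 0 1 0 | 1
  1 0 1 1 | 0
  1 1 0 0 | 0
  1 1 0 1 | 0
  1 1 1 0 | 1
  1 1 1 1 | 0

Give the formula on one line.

  ~d = 1010101010101010
  (~d & c) = 0010001000100010
  ~a = 1111111100000000
  (d & ~a) = 0101010100000000
  ((~d & c) | (d & ~a)) = 0111011100100010

((~d & c) | (d & ~a))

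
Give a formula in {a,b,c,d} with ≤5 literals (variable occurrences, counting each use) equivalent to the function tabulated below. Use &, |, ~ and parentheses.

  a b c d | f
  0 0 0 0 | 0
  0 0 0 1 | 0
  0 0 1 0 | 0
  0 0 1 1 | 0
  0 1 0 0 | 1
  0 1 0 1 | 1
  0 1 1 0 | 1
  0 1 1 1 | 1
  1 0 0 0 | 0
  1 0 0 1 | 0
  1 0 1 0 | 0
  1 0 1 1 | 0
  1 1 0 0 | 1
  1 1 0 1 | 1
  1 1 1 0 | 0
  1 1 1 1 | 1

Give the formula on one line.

  ~a = 1111111100000000
  (~a | d) = 1111111101010101
  ~c = 1100110011001100
  ((~a | d) | ~c) = 1111111111011101
  (((~a | d) | ~c) & b) = 0000111100001101

(((~a | d) | ~c) & b)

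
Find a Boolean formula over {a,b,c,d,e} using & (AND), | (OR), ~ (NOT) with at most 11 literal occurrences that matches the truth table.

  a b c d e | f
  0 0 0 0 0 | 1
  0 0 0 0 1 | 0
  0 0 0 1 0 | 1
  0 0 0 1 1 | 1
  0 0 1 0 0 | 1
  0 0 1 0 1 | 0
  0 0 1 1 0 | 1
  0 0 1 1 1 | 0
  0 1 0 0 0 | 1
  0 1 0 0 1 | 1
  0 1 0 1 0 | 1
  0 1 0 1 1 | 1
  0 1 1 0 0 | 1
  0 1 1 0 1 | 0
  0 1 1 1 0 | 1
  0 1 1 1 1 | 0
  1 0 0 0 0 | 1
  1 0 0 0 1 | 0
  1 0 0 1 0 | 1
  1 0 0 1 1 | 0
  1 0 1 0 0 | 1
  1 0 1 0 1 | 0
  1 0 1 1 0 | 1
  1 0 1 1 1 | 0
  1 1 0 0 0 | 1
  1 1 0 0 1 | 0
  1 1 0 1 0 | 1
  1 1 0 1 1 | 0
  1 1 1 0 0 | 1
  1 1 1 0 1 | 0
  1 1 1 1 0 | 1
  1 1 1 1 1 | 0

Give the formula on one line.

(((~c & (e & (d | b))) & (((~e & ~b) | c) | ~a)) | ~e)

  ~c = 11110000111100001111000011110000
  (d | b) = 00110011111111110011001111111111
  (e & (d | b)) = 00010001010101010001000101010101
  (~c & (e & (d | b))) = 00010000010100000001000001010000
  ~e = 10101010101010101010101010101010
  ~b = 11111111000000001111111100000000
  (~e & ~b) = 10101010000000001010101000000000
  ((~e & ~b) | c) = 10101111000011111010111100001111
  ~a = 11111111111111110000000000000000
  (((~e & ~b) | c) | ~a) = 11111111111111111010111100001111
  ((~c & (e & (d | b))) & (((~e & ~b) | c) | ~a)) = 00010000010100000000000000000000
  (((~c & (e & (d | b))) & (((~e & ~b) | c) | ~a)) | ~e) = 10111010111110101010101010101010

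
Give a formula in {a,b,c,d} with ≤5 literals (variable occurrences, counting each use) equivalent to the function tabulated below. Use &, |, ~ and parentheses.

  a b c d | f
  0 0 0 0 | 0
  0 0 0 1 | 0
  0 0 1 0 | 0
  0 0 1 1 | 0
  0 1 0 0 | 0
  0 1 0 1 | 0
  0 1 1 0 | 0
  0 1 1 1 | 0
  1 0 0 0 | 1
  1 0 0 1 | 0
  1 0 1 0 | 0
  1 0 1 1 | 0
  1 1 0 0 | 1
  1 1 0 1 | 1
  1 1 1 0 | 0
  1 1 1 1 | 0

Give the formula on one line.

((a & ((~d | ~a) | b)) & ~c)

  ~d = 1010101010101010
  ~a = 1111111100000000
  (~d | ~a) = 1111111110101010
  ((~d | ~a) | b) = 1111111110101111
  (a & ((~d | ~a) | b)) = 0000000010101111
  ~c = 1100110011001100
  ((a & ((~d | ~a) | b)) & ~c) = 0000000010001100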